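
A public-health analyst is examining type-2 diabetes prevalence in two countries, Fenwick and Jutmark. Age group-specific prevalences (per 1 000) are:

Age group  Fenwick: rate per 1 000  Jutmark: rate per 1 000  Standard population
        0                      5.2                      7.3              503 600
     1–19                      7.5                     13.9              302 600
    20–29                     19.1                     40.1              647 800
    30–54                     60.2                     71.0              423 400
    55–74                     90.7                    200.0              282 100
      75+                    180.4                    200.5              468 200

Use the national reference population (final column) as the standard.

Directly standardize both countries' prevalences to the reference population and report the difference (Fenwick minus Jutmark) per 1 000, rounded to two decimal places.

-23.37

Standard total = 2 627 700; weights = 0.1917, 0.1152, 0.2465, 0.1611, 0.1074, 0.1782.
Fenwick: 0.1917×5.2 + 0.1152×7.5 + 0.2465×19.1 + 0.1611×60.2 + 0.1074×90.7 + 0.1782×180.4 = 58.1496 per 1 000.
Jutmark: 0.1917×7.3 + 0.1152×13.9 + 0.2465×40.1 + 0.1611×71.0 + 0.1074×200.0 + 0.1782×200.5 = 81.5217 per 1 000.
Difference = 58.1496 − 81.5217 = -23.3722.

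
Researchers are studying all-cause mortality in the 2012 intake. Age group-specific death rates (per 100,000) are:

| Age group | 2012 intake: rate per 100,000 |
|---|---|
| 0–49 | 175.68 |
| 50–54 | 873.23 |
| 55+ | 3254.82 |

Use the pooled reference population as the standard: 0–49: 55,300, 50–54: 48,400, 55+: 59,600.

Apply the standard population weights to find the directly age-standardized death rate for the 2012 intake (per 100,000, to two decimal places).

Standard total = 163,300; weights = 0.3386, 0.2964, 0.3650.
Standardized rate: 0.3386×175.68 + 0.2964×873.23 + 0.3650×3254.82 = 1506.2260 per 100,000.

1506.23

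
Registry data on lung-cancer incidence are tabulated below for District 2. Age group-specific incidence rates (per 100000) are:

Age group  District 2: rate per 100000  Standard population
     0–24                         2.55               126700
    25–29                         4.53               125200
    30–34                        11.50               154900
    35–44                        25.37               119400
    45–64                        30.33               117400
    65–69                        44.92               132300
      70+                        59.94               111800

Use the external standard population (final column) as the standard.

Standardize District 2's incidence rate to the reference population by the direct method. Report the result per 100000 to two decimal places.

Standard total = 887700; weights = 0.1427, 0.1410, 0.1745, 0.1345, 0.1323, 0.1490, 0.1259.
Standardized rate: 0.1427×2.55 + 0.1410×4.53 + 0.1745×11.50 + 0.1345×25.37 + 0.1323×30.33 + 0.1490×44.92 + 0.1259×59.94 = 24.6769 per 100000.

24.68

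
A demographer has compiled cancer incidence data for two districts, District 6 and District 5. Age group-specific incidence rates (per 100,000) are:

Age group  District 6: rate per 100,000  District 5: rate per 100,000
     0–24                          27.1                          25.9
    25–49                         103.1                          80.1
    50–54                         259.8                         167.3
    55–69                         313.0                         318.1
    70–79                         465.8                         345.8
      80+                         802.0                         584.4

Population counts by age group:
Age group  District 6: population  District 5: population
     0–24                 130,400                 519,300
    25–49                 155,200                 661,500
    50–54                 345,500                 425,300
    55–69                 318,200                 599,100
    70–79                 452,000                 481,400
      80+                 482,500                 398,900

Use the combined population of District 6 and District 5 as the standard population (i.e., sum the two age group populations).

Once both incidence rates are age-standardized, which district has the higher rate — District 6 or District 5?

Combined standard total = 4,969,300; weights = 0.1307, 0.1643, 0.1551, 0.1846, 0.1878, 0.1774.
District 6: 0.1307×27.1 + 0.1643×103.1 + 0.1551×259.8 + 0.1846×313.0 + 0.1878×465.8 + 0.1774×802.0 = 348.3062 per 100,000.
District 5: 0.1307×25.9 + 0.1643×80.1 + 0.1551×167.3 + 0.1846×318.1 + 0.1878×345.8 + 0.1774×584.4 = 269.8273 per 100,000.

District 6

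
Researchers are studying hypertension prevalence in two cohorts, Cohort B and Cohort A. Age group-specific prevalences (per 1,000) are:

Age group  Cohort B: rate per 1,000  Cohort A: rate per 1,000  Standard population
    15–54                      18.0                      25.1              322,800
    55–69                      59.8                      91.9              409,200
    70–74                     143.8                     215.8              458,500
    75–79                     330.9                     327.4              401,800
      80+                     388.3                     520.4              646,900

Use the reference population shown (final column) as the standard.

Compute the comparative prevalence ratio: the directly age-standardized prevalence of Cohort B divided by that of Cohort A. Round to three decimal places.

0.784

Standard total = 2,239,200; weights = 0.1442, 0.1827, 0.2048, 0.1794, 0.2889.
Cohort B: 0.1442×18.0 + 0.1827×59.8 + 0.2048×143.8 + 0.1794×330.9 + 0.2889×388.3 = 214.5229 per 1,000.
Cohort A: 0.1442×25.1 + 0.1827×91.9 + 0.2048×215.8 + 0.1794×327.4 + 0.2889×520.4 = 273.6907 per 1,000.
Ratio = 214.5229 ÷ 273.6907 = 0.78382.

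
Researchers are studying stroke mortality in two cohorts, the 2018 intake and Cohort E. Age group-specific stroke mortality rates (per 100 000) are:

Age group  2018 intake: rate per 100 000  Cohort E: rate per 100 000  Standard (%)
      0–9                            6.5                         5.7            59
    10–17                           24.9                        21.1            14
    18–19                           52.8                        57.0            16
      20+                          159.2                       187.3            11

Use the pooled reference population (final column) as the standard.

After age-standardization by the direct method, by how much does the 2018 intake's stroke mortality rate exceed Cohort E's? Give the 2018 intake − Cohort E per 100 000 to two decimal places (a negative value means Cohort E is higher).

-2.76

Standard weights: 0.59, 0.14, 0.16, 0.11.
The 2018 intake: 0.5900×6.5 + 0.1400×24.9 + 0.1600×52.8 + 0.1100×159.2 = 33.2810 per 100 000.
Cohort E: 0.5900×5.7 + 0.1400×21.1 + 0.1600×57.0 + 0.1100×187.3 = 36.0400 per 100 000.
Difference = 33.2810 − 36.0400 = -2.7590.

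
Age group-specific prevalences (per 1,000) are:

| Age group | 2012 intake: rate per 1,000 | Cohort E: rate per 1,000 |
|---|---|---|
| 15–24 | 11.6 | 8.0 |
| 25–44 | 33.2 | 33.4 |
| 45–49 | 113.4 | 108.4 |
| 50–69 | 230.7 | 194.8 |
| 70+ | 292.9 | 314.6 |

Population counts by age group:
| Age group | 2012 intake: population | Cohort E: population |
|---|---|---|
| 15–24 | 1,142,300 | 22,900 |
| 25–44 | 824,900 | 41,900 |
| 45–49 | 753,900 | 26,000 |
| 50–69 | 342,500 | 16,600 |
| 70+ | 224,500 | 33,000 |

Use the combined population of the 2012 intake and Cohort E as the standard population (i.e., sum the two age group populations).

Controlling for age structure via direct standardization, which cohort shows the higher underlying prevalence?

2012 intake

Combined standard total = 3,428,500; weights = 0.3399, 0.2528, 0.2275, 0.1047, 0.0751.
The 2012 intake: 0.3399×11.6 + 0.2528×33.2 + 0.2275×113.4 + 0.1047×230.7 + 0.0751×292.9 = 84.2937 per 1,000.
Cohort E: 0.3399×8.0 + 0.2528×33.4 + 0.2275×108.4 + 0.1047×194.8 + 0.0751×314.6 = 79.8530 per 1,000.
The crude rates (82.39 vs 128.32) would put Cohort E higher, but that reflects its age composition; once standardized to a common age structure, the 2012 intake has the higher underlying rate.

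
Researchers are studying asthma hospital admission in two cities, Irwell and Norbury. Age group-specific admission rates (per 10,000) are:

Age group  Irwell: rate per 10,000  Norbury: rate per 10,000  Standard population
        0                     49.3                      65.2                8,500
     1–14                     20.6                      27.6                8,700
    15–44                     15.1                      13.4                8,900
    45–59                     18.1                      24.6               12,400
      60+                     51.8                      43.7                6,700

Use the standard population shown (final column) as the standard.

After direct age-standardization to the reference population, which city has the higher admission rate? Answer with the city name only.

Norbury

Standard total = 45,200; weights = 0.1881, 0.1925, 0.1969, 0.2743, 0.1482.
Irwell: 0.1881×49.3 + 0.1925×20.6 + 0.1969×15.1 + 0.2743×18.1 + 0.1482×51.8 = 28.8531 per 10,000.
Norbury: 0.1881×65.2 + 0.1925×27.6 + 0.1969×13.4 + 0.2743×24.6 + 0.1482×43.7 = 33.4383 per 10,000.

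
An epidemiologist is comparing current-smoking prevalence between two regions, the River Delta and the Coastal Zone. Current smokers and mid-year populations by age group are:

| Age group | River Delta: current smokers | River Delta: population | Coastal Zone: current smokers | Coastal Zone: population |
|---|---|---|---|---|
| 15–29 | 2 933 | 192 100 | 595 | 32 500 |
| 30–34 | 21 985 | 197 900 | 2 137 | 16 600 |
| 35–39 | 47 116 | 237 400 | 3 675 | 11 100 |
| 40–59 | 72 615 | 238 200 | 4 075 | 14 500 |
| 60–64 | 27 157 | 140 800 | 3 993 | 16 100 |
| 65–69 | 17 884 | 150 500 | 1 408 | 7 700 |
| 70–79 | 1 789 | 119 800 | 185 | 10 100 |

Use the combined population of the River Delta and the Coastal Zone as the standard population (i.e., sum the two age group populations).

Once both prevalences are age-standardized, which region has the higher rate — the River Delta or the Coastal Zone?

Coastal Zone

Age-specific rates per 1 000 for the River Delta: 15.268, 111.091, 198.467, 304.849, 192.876, 118.831, 14.933.
For the Coastal Zone: 18.308, 128.735, 331.081, 281.034, 248.012, 182.857, 18.317.
Combined standard total = 1 385 300; weights = 0.1621, 0.1548, 0.1794, 0.1824, 0.1133, 0.1142, 0.0938.
The River Delta: 0.1621×15.268 + 0.1548×111.091 + 0.1794×198.467 + 0.1824×304.849 + 0.1133×192.876 + 0.1142×118.831 + 0.0938×14.933 = 147.7036 per 1 000.
The Coastal Zone: 0.1621×18.308 + 0.1548×128.735 + 0.1794×331.081 + 0.1824×281.034 + 0.1133×248.012 + 0.1142×182.857 + 0.0938×18.317 = 184.2468 per 1 000.
The crude rates (149.98 vs 147.96) would put the River Delta higher, but that reflects its age composition; once standardized to a common age structure, the Coastal Zone has the higher underlying rate.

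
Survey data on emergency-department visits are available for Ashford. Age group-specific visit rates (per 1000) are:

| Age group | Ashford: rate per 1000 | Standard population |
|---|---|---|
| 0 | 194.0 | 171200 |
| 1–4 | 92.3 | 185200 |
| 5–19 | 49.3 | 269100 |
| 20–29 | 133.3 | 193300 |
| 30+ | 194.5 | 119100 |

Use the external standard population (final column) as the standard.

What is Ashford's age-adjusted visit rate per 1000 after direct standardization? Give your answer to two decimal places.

119.95

Standard total = 937900; weights = 0.1825, 0.1975, 0.2869, 0.2061, 0.1270.
Standardized rate: 0.1825×194.0 + 0.1975×92.3 + 0.2869×49.3 + 0.2061×133.3 + 0.1270×194.5 = 119.9544 per 1000.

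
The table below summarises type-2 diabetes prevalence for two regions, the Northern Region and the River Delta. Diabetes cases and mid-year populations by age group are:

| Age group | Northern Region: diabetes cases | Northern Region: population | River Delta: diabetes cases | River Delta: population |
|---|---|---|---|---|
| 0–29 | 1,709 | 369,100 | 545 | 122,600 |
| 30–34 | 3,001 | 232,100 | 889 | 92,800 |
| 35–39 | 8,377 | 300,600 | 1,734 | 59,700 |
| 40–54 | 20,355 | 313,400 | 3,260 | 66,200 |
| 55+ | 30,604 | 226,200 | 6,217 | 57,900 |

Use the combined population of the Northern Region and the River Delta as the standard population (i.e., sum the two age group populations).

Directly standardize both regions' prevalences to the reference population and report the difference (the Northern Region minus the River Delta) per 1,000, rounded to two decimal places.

Age-specific rates per 1,000 for the Northern Region: 4.630, 12.930, 27.868, 64.949, 135.296.
For the River Delta: 4.445, 9.580, 29.045, 49.245, 107.375.
Combined standard total = 1,840,600; weights = 0.2671, 0.1765, 0.1958, 0.2062, 0.1544.
The Northern Region: 0.2671×4.630 + 0.1765×12.930 + 0.1958×27.868 + 0.2062×64.949 + 0.1544×135.296 = 43.2525 per 1,000.
The River Delta: 0.2671×4.445 + 0.1765×9.580 + 0.1958×29.045 + 0.2062×49.245 + 0.1544×107.375 = 35.2938 per 1,000.
Difference = 43.2525 − 35.2938 = 7.9587.

7.96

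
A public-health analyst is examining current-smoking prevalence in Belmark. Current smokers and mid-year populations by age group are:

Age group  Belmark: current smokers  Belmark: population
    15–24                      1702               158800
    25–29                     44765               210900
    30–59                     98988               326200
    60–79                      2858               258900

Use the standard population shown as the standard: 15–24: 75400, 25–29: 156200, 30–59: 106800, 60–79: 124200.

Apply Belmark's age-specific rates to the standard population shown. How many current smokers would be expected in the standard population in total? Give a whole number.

Age-specific rates per 1000 for Belmark: 10.718, 212.257, 303.458, 11.039.
Expected current smokers = Σ (standard pop × age-specific rate ÷ 1000)
= 75400×10.718/1000 + 156200×212.257/1000 + 106800×303.458/1000 + 124200×11.039/1000
= 808.13 + 33154.54 + 32409.31 + 1371.05 = 67743.03.

67743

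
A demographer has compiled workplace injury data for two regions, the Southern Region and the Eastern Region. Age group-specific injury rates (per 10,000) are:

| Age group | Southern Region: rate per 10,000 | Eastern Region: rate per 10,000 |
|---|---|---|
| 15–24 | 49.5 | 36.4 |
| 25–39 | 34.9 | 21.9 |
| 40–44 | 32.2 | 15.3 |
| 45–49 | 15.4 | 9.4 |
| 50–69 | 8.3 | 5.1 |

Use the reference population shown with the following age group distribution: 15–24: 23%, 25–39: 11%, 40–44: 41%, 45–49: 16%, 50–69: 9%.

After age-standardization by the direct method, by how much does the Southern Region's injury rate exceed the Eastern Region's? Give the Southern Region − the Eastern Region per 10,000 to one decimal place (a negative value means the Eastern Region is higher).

Standard weights: 0.23, 0.11, 0.41, 0.16, 0.09.
The Southern Region: 0.2300×49.5 + 0.1100×34.9 + 0.4100×32.2 + 0.1600×15.4 + 0.0900×8.3 = 31.6370 per 10,000.
The Eastern Region: 0.2300×36.4 + 0.1100×21.9 + 0.4100×15.3 + 0.1600×9.4 + 0.0900×5.1 = 19.0170 per 10,000.
Difference = 31.6370 − 19.0170 = 12.6200.

12.6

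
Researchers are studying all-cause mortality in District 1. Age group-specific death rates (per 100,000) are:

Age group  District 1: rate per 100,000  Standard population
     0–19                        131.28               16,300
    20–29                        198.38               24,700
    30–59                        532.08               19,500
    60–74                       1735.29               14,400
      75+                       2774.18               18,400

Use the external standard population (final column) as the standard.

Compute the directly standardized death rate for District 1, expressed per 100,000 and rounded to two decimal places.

1001.59

Standard total = 93,300; weights = 0.1747, 0.2647, 0.2090, 0.1543, 0.1972.
Standardized rate: 0.1747×131.28 + 0.2647×198.38 + 0.2090×532.08 + 0.1543×1735.29 + 0.1972×2774.18 = 1001.5916 per 100,000.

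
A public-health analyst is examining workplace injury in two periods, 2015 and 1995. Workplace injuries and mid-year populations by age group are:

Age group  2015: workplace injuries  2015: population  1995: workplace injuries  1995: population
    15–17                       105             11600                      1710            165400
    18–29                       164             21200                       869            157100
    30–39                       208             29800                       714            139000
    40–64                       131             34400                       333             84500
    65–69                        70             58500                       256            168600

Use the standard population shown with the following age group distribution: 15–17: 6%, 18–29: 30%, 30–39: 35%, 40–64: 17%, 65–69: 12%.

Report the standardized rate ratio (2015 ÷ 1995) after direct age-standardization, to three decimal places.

Age-specific rates per 10000 for 2015: 90.52, 77.36, 69.80, 38.08, 11.97.
For 1995: 103.39, 55.32, 51.37, 39.41, 15.18.
Standard weights: 0.06, 0.30, 0.35, 0.17, 0.12.
2015: 0.0600×90.52 + 0.3000×77.36 + 0.3500×69.80 + 0.1700×38.08 + 0.1200×11.97 = 60.9778 per 10000.
1995: 0.0600×103.39 + 0.3000×55.32 + 0.3500×51.37 + 0.1700×39.41 + 0.1200×15.18 = 49.2976 per 10000.
Ratio = 60.9778 ÷ 49.2976 = 1.23693.

1.237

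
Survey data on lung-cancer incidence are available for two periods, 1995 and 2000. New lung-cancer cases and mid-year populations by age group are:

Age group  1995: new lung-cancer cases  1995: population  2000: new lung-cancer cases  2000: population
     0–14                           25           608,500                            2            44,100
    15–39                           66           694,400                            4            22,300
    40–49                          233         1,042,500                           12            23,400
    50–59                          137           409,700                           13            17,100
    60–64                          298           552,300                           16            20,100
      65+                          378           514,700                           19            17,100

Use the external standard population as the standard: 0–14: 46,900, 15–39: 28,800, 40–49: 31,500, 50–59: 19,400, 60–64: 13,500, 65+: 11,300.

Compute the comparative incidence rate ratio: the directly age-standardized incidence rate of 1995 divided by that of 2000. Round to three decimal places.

Age-specific rates per 100,000 for 1995: 4.11, 9.50, 22.35, 33.44, 53.96, 73.44.
For 2000: 4.54, 17.94, 51.28, 76.02, 79.60, 111.11.
Standard total = 151,400; weights = 0.3098, 0.1902, 0.2081, 0.1281, 0.0892, 0.0746.
1995: 0.3098×4.11 + 0.1902×9.50 + 0.2081×22.35 + 0.1281×33.44 + 0.0892×53.96 + 0.0746×73.44 = 22.3082 per 100,000.
2000: 0.3098×4.54 + 0.1902×17.94 + 0.2081×51.28 + 0.1281×76.02 + 0.0892×79.60 + 0.0746×111.11 = 40.6190 per 100,000.
Ratio = 22.3082 ÷ 40.6190 = 0.54921.

0.549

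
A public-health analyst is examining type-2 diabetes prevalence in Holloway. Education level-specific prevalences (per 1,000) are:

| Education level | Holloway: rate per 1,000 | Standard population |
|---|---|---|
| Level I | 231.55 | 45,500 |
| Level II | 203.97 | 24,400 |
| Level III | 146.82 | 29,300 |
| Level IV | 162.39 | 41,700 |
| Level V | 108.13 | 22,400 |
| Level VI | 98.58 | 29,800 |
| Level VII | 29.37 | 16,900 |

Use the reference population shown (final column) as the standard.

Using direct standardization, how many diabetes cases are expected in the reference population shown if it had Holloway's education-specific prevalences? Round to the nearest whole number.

32442

Expected diabetes cases = Σ (standard pop × education-specific rate ÷ 1,000)
= 45,500×231.55/1,000 + 24,400×203.97/1,000 + 29,300×146.82/1,000 + 41,700×162.39/1,000 + 22,400×108.13/1,000 + 29,800×98.58/1,000 + 16,900×29.37/1,000
= 10535.52 + 4976.87 + 4301.83 + 6771.66 + 2422.11 + 2937.68 + 496.35 = 32442.03.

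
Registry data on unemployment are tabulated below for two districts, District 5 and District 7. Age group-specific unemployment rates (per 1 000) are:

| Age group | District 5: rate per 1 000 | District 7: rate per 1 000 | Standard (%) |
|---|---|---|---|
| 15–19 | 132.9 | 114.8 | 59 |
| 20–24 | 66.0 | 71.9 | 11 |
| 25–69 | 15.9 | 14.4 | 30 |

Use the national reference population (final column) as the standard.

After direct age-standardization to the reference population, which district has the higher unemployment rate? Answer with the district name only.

Standard weights: 0.59, 0.11, 0.30.
District 5: 0.5900×132.9 + 0.1100×66.0 + 0.3000×15.9 = 90.4410 per 1 000.
District 7: 0.5900×114.8 + 0.1100×71.9 + 0.3000×14.4 = 79.9610 per 1 000.

District 5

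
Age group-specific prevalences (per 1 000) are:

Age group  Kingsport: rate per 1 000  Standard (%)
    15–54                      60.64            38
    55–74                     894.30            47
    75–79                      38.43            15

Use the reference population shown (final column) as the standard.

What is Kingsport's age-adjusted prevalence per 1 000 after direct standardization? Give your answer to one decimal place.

449.1

Standard weights: 0.38, 0.47, 0.15.
Standardized rate: 0.3800×60.64 + 0.4700×894.30 + 0.1500×38.43 = 449.1287 per 1 000.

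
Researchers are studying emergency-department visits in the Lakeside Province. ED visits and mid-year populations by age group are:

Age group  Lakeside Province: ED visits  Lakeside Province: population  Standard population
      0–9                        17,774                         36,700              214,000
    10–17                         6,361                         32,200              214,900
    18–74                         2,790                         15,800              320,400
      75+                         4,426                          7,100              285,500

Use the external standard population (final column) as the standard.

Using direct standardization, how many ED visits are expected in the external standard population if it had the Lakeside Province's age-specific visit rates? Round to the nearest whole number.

Age-specific rates per 1,000 for the Lakeside Province: 484.305, 197.547, 176.582, 623.380.
Expected ED visits = Σ (standard pop × age-specific rate ÷ 1,000)
= 214,000×484.305/1,000 + 214,900×197.547/1,000 + 320,400×176.582/1,000 + 285,500×623.380/1,000
= 103641.31 + 42452.76 + 56576.96 + 177975.07 = 380646.10.

380646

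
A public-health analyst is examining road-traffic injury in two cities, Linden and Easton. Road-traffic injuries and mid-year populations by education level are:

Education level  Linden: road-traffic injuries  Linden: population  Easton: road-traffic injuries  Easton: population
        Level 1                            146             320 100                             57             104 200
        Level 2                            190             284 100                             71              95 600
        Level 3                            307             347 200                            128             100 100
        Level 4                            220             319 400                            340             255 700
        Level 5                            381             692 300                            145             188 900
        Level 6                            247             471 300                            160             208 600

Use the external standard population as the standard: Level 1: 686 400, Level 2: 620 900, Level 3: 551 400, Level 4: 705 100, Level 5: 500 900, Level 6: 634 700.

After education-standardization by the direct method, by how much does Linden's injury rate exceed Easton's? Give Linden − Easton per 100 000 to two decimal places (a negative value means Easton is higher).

-28.13

Education-specific rates per 100 000 for Linden: 45.61, 66.88, 88.42, 68.88, 55.03, 52.41.
For Easton: 54.70, 74.27, 127.87, 132.97, 76.76, 76.70.
Standard total = 3 699 400; weights = 0.1855, 0.1678, 0.1491, 0.1906, 0.1354, 0.1716.
Linden: 0.1855×45.61 + 0.1678×66.88 + 0.1491×88.42 + 0.1906×68.88 + 0.1354×55.03 + 0.1716×52.41 = 62.4383 per 100 000.
Easton: 0.1855×54.70 + 0.1678×74.27 + 0.1491×127.87 + 0.1906×132.97 + 0.1354×76.76 + 0.1716×76.70 = 90.5707 per 100 000.
Difference = 62.4383 − 90.5707 = -28.1324.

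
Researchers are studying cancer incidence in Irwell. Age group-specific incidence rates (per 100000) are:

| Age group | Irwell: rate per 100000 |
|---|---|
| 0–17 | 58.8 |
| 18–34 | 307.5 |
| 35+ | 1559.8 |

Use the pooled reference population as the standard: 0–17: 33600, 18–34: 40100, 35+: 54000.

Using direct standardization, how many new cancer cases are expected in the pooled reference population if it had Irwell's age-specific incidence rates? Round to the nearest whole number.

Expected new cancer cases = Σ (standard pop × age-specific rate ÷ 100000)
= 33600×58.8/100000 + 40100×307.5/100000 + 54000×1559.8/100000
= 19.76 + 123.31 + 842.29 = 985.36.

985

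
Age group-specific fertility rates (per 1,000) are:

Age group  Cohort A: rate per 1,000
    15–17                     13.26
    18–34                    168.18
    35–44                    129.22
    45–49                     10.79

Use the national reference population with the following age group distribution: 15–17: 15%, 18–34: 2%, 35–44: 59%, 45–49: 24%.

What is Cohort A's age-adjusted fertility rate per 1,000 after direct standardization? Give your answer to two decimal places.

Standard weights: 0.15, 0.02, 0.59, 0.24.
Standardized rate: 0.1500×13.26 + 0.0200×168.18 + 0.5900×129.22 + 0.2400×10.79 = 84.1820 per 1,000.

84.18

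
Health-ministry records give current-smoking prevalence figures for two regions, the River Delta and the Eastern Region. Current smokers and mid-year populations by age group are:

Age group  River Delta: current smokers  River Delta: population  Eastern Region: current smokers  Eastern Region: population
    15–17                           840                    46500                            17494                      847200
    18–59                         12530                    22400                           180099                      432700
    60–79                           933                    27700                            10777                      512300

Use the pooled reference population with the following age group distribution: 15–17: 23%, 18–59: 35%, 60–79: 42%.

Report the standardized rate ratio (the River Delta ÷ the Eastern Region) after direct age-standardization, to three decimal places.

Age-specific rates per 1000 for the River Delta: 18.065, 559.375, 33.682.
For the Eastern Region: 20.649, 416.221, 21.037.
Standard weights: 0.23, 0.35, 0.42.
The River Delta: 0.2300×18.065 + 0.3500×559.375 + 0.4200×33.682 = 214.0827 per 1000.
The Eastern Region: 0.2300×20.649 + 0.3500×416.221 + 0.4200×21.037 = 159.2621 per 1000.
Ratio = 214.0827 ÷ 159.2621 = 1.34422.

1.344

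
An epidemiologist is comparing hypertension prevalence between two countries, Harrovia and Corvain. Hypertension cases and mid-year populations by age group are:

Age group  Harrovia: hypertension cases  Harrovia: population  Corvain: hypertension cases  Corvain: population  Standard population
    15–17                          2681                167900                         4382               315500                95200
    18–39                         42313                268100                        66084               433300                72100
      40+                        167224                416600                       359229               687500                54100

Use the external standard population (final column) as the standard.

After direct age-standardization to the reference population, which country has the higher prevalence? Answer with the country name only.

Corvain

Age-specific rates per 1000 for Harrovia: 15.968, 157.825, 401.402.
For Corvain: 13.889, 152.513, 522.515.
Standard total = 221400; weights = 0.4300, 0.3257, 0.2444.
Harrovia: 0.4300×15.968 + 0.3257×157.825 + 0.2444×401.402 = 156.3468 per 1000.
Corvain: 0.4300×13.889 + 0.3257×152.513 + 0.2444×522.515 = 183.3175 per 1000.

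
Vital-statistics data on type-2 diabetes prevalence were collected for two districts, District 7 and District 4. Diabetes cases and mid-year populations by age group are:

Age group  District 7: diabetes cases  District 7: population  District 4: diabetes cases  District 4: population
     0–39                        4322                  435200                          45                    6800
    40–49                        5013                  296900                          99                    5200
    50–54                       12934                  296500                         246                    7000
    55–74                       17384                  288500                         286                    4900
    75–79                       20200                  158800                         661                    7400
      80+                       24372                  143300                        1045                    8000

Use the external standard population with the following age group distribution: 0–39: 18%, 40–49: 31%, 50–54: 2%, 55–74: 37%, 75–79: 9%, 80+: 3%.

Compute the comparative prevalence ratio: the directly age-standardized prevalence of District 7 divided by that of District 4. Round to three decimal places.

1.130

Age-specific rates per 1000 for District 7: 9.931, 16.884, 43.622, 60.256, 127.204, 170.077.
For District 4: 6.618, 19.038, 35.143, 58.367, 89.324, 130.625.
Standard weights: 0.18, 0.31, 0.02, 0.37, 0.09, 0.03.
District 7: 0.1800×9.931 + 0.3100×16.884 + 0.0200×43.622 + 0.3700×60.256 + 0.0900×127.204 + 0.0300×170.077 = 46.7398 per 1000.
District 4: 0.1800×6.618 + 0.3100×19.038 + 0.0200×35.143 + 0.3700×58.367 + 0.0900×89.324 + 0.0300×130.625 = 41.3498 per 1000.
Ratio = 46.7398 ÷ 41.3498 = 1.13035.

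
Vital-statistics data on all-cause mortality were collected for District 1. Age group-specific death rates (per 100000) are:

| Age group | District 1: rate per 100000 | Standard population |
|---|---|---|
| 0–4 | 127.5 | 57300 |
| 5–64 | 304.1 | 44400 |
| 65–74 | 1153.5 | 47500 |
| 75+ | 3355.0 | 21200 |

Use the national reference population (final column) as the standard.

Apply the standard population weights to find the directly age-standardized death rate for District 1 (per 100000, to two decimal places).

861.06

Standard total = 170400; weights = 0.3363, 0.2606, 0.2788, 0.1244.
Standardized rate: 0.3363×127.5 + 0.2606×304.1 + 0.2788×1153.5 + 0.1244×3355.0 = 861.0624 per 100000.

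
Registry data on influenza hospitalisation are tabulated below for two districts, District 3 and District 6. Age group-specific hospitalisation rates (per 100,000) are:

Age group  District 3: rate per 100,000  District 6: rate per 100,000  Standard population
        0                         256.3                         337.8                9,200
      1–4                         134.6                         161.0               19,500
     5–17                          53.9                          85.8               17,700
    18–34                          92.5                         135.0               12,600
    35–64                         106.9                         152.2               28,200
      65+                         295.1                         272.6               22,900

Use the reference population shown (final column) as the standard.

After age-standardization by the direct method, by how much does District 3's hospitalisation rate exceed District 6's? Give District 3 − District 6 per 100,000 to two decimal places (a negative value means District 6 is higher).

Standard total = 110,100; weights = 0.0836, 0.1771, 0.1608, 0.1144, 0.2561, 0.2080.
District 3: 0.0836×256.3 + 0.1771×134.6 + 0.1608×53.9 + 0.1144×92.5 + 0.2561×106.9 + 0.2080×295.1 = 153.2658 per 100,000.
District 6: 0.0836×337.8 + 0.1771×161.0 + 0.1608×85.8 + 0.1144×135.0 + 0.2561×152.2 + 0.2080×272.6 = 181.6667 per 100,000.
Difference = 153.2658 − 181.6667 = -28.4009.

-28.40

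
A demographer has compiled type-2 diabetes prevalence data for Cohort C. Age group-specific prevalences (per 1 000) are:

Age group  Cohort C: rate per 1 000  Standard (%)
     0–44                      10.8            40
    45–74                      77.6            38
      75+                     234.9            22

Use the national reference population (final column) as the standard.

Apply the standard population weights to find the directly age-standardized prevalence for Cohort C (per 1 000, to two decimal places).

85.49

Standard weights: 0.40, 0.38, 0.22.
Standardized rate: 0.4000×10.8 + 0.3800×77.6 + 0.2200×234.9 = 85.4860 per 1 000.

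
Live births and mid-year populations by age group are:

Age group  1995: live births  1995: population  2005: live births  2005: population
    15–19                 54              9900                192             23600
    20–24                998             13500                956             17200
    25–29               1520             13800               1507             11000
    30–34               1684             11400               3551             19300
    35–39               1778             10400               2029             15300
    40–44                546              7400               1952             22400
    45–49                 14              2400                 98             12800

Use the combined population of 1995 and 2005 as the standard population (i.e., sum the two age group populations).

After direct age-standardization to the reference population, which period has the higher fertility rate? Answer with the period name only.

Age-specific rates per 1000 for 1995: 5.455, 73.926, 110.145, 147.719, 170.962, 73.784, 5.833.
For 2005: 8.136, 55.581, 137.000, 183.990, 132.614, 87.143, 7.656.
Combined standard total = 190400; weights = 0.1759, 0.1612, 0.1303, 0.1612, 0.1350, 0.1565, 0.0798.
1995: 0.1759×5.455 + 0.1612×73.926 + 0.1303×110.145 + 0.1612×147.719 + 0.1350×170.962 + 0.1565×73.784 + 0.0798×5.833 = 86.1343 per 1000.
2005: 0.1759×8.136 + 0.1612×55.581 + 0.1303×137.000 + 0.1612×183.990 + 0.1350×132.614 + 0.1565×87.143 + 0.0798×7.656 = 90.0546 per 1000.
The crude rates (95.84 vs 84.58) would put 1995 higher, but that reflects its age composition; once standardized to a common age structure, 2005 has the higher underlying rate.

2005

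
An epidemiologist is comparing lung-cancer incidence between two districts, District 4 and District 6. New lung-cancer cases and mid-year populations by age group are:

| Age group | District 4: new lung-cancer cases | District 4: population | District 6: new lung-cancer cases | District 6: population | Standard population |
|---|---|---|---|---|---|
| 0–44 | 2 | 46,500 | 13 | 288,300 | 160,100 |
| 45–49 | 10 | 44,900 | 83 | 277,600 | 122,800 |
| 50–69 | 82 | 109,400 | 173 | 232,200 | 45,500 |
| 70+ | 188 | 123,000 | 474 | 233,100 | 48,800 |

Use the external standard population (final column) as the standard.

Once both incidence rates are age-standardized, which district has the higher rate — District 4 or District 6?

District 6

Age-specific rates per 100,000 for District 4: 4.30, 22.27, 74.95, 152.85.
For District 6: 4.51, 29.90, 74.50, 203.35.
Standard total = 377,200; weights = 0.4244, 0.3256, 0.1206, 0.1294.
District 4: 0.4244×4.30 + 0.3256×22.27 + 0.1206×74.95 + 0.1294×152.85 = 37.8920 per 100,000.
District 6: 0.4244×4.51 + 0.3256×29.90 + 0.1206×74.50 + 0.1294×203.35 = 46.9427 per 100,000.
The crude rates (87.09 vs 72.05) would put District 4 higher, but that reflects its age composition; once standardized to a common age structure, District 6 has the higher underlying rate.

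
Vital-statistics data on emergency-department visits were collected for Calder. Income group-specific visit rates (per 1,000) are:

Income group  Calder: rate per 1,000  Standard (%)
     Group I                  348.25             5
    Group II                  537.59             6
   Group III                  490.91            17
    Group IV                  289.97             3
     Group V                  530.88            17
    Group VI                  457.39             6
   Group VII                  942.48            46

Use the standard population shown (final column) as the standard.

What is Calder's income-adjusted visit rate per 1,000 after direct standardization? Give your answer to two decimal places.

Standard weights: 0.05, 0.06, 0.17, 0.03, 0.17, 0.06, 0.46.
Standardized rate: 0.0500×348.25 + 0.0600×537.59 + 0.1700×490.91 + 0.0300×289.97 + 0.1700×530.88 + 0.0600×457.39 + 0.4600×942.48 = 693.0555 per 1,000.

693.06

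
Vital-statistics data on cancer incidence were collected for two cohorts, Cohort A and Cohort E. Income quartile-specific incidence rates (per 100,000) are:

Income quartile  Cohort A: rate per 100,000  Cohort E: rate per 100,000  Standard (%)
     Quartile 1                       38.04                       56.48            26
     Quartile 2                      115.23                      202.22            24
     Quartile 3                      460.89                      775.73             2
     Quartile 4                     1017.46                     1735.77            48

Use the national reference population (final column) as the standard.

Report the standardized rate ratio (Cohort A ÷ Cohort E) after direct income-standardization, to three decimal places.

0.587

Standard weights: 0.26, 0.24, 0.02, 0.48.
Cohort A: 0.2600×38.04 + 0.2400×115.23 + 0.0200×460.89 + 0.4800×1017.46 = 535.1442 per 100,000.
Cohort E: 0.2600×56.48 + 0.2400×202.22 + 0.0200×775.73 + 0.4800×1735.77 = 911.9018 per 100,000.
Ratio = 535.1442 ÷ 911.9018 = 0.58684.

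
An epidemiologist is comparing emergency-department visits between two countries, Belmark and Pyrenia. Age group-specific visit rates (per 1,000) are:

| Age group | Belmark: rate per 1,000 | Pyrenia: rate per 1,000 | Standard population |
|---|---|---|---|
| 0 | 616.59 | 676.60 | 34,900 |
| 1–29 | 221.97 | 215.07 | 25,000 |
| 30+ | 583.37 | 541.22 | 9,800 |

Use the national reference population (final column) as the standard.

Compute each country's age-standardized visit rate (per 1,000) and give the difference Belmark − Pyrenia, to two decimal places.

-21.65

Standard total = 69,700; weights = 0.5007, 0.3587, 0.1406.
Belmark: 0.5007×616.59 + 0.3587×221.97 + 0.1406×583.37 = 470.3769 per 1,000.
Pyrenia: 0.5007×676.60 + 0.3587×215.07 + 0.1406×541.22 = 492.0236 per 1,000.
Difference = 470.3769 − 492.0236 = -21.6468.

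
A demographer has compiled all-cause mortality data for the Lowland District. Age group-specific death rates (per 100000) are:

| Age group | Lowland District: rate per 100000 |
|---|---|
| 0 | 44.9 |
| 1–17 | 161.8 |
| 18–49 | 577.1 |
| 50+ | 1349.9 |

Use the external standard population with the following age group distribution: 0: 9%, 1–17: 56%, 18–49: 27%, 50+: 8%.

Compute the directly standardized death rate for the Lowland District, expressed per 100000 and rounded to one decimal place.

Standard weights: 0.09, 0.56, 0.27, 0.08.
Standardized rate: 0.0900×44.9 + 0.5600×161.8 + 0.2700×577.1 + 0.0800×1349.9 = 358.4580 per 100000.

358.5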